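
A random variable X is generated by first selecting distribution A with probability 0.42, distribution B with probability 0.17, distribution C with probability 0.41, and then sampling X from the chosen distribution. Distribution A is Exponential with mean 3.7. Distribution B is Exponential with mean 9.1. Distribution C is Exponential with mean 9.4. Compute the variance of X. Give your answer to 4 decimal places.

Per component, A: μ=3.7, E[X²]=27.38; B: μ=9.1, E[X²]=165.62; C: μ=9.4, E[X²]=176.72.
E[X] = 0.42·3.7 + 0.17·9.1 + 0.41·9.4 = 6.955.
E[X²] = 0.42·27.38 + 0.17·165.62 + 0.41·176.72 = 112.11.
Var(X) = E[X²] − (E[X])² = 112.11 − 48.372 = 63.7382.

63.7382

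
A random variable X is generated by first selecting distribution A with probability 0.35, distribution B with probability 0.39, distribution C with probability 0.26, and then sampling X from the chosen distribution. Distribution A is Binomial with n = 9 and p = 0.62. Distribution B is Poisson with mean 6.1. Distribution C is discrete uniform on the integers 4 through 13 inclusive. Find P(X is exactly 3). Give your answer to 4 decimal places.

Conditional on each component, P(X = 3): A: 0.0602776; B: 0.0848481; C: 0.
By total probability, P(X = 3) = 0.35·0.0602776 + 0.39·0.0848481 + 0.26·0 = 0.0541879.

0.0542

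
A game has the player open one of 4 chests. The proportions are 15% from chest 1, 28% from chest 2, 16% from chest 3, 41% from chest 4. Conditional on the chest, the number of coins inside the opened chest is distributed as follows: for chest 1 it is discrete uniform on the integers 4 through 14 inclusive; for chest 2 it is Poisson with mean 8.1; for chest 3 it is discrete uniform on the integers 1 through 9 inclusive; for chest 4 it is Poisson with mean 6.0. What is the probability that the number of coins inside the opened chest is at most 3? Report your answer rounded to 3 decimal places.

0.126

Conditional on each chest, P(X ≤ 3): 1: 0; 2: 0.0396053; 3: 0.333333; 4: 0.151204.
By total probability, P(X ≤ 3) = 0.15·0 + 0.28·0.0396053 + 0.16·0.333333 + 0.41·0.151204 = 0.126416.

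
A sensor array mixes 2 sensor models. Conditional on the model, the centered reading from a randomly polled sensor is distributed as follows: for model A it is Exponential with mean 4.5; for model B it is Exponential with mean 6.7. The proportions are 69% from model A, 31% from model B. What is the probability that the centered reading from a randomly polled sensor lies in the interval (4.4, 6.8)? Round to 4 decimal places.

0.1557

Conditional on each model, P(4.4 < X < 6.8): A: 0.155481; B: 0.156122.
By total probability, P(4.4 < X < 6.8) = 0.69·0.155481 + 0.31·0.156122 = 0.15568.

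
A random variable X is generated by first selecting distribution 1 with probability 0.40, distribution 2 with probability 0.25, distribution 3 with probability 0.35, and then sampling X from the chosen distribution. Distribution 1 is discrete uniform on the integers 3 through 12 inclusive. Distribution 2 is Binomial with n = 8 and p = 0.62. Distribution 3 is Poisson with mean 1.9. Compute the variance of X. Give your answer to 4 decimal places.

Per component, 1: μ=7.5, E[X²]=64.5; 2: μ=4.96, E[X²]=26.4864; 3: μ=1.9, E[X²]=5.51.
E[X] = 0.4·7.5 + 0.25·4.96 + 0.35·1.9 = 4.905.
E[X²] = 0.4·64.5 + 0.25·26.4864 + 0.35·5.51 = 34.3501.
Var(X) = E[X²] − (E[X])² = 34.3501 − 24.059 = 10.2911.

10.2911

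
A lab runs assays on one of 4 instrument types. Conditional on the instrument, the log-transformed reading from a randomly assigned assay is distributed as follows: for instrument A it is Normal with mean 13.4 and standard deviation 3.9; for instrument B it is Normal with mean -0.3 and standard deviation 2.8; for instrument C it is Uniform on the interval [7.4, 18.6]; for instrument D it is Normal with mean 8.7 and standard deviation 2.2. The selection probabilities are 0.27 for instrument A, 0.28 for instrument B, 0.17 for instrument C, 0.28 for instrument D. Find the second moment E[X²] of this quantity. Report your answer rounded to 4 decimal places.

107.8638

For each component E[X²] = Var + (mean)², giving A: 194.77; B: 7.93; C: 179.453; D: 80.53.
Overall E[X²] = 0.27·194.77 + 0.28·7.93 + 0.17·179.453 + 0.28·80.53 = 107.864.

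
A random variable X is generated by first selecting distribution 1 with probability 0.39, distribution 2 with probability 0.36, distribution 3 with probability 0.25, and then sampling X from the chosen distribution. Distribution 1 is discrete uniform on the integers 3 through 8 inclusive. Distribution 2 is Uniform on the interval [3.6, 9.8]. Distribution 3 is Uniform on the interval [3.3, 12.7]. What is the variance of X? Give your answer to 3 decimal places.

5.095

Per component, 1: μ=5.5, E[X²]=33.1667; 2: μ=6.7, E[X²]=48.0933; 3: μ=8, E[X²]=71.3633.
E[X] = 0.39·5.5 + 0.36·6.7 + 0.25·8 = 6.557.
E[X²] = 0.39·33.1667 + 0.36·48.0933 + 0.25·71.3633 = 48.0894.
Var(X) = E[X²] − (E[X])² = 48.0894 − 42.9942 = 5.09518.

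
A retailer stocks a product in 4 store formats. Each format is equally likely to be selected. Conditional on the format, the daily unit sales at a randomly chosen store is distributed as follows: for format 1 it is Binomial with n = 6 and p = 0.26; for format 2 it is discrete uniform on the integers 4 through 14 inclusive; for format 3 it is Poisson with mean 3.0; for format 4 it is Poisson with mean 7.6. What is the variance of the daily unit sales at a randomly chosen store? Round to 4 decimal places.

15.0029

Per component, 1: μ=1.56, E[X²]=3.588; 2: μ=9, E[X²]=91; 3: μ=3, E[X²]=12; 4: μ=7.6, E[X²]=65.36.
E[X] = 0.25·1.56 + 0.25·9 + 0.25·3 + 0.25·7.6 = 5.29.
E[X²] = 0.25·3.588 + 0.25·91 + 0.25·12 + 0.25·65.36 = 42.987.
Var(X) = E[X²] − (E[X])² = 42.987 − 27.9841 = 15.0029.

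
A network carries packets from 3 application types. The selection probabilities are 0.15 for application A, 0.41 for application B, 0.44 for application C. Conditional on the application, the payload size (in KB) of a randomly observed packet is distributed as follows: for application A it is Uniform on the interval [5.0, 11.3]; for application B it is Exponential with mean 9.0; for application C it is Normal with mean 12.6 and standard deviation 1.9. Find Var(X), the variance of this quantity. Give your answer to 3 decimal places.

Per component, A: μ=8.15, E[X²]=69.73; B: μ=9, E[X²]=162; C: μ=12.6, E[X²]=162.37.
E[X] = 0.15·8.15 + 0.41·9 + 0.44·12.6 = 10.4565.
E[X²] = 0.15·69.73 + 0.41·162 + 0.44·162.37 = 148.322.
Var(X) = E[X²] − (E[X])² = 148.322 − 109.338 = 38.9839.

38.984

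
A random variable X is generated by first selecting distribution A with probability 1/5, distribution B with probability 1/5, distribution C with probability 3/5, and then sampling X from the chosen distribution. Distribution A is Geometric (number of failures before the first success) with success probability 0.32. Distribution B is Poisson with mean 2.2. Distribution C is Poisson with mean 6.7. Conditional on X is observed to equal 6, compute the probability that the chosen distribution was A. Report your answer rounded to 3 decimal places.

Likelihoods P(X=6 | ·): A: 0.0316376; B: 0.0174484; C: 0.154648.
Posterior ∝ prior × likelihood. Numerator for A: 0.2·0.0316376 = 0.00632752.
Normalizing constant: 0.2·0.0316376 + 0.2·0.0174484 + 0.6·0.154648 = 0.102606.
P(A | observation) = 0.00632752 / 0.102606 = 0.0616682.

0.062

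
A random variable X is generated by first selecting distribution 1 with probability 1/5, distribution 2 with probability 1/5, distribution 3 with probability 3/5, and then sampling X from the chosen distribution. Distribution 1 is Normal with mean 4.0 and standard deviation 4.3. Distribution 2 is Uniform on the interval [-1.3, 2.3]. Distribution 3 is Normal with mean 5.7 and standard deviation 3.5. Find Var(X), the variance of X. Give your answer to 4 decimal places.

15.3456

Per component, 1: μ=4, E[X²]=34.49; 2: μ=0.5, E[X²]=1.33; 3: μ=5.7, E[X²]=44.74.
E[X] = 0.2·4 + 0.2·0.5 + 0.6·5.7 = 4.32.
E[X²] = 0.2·34.49 + 0.2·1.33 + 0.6·44.74 = 34.008.
Var(X) = E[X²] − (E[X])² = 34.008 − 18.6624 = 15.3456.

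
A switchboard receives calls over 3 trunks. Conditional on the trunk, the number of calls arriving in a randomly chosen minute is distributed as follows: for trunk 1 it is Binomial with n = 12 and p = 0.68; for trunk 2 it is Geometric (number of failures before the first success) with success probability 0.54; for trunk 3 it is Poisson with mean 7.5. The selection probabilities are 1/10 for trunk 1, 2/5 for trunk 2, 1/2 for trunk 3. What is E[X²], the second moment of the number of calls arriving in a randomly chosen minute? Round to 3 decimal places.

39.716

For each component E[X²] = Var + (mean)², giving 1: 69.1968; 2: 2.30316; 3: 63.75.
Overall E[X²] = 0.1·69.1968 + 0.4·2.30316 + 0.5·63.75 = 39.7159.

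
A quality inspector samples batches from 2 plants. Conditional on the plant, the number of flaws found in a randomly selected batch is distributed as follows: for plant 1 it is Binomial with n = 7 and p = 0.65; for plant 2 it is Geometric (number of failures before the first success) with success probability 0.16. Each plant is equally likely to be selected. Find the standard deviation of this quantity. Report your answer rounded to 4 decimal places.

Per component, 1: μ=4.55, E[X²]=22.295; 2: μ=5.25, E[X²]=60.375.
E[X] = 0.5·4.55 + 0.5·5.25 = 4.9.
E[X²] = 0.5·22.295 + 0.5·60.375 = 41.335.
Var(X) = E[X²] − (E[X])² = 41.335 − 24.01 = 17.325.
SD(X) = √17.325 = 4.16233.

4.1623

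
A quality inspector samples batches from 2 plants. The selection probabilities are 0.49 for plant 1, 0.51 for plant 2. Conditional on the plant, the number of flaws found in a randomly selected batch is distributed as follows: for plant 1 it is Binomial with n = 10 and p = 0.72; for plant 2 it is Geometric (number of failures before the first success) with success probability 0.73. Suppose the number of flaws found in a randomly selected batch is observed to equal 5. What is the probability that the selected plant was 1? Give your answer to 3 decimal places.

Likelihoods P(X=5 | ·): 1: 0.0839176; 2: 0.00104747.
Posterior ∝ prior × likelihood. Numerator for 1: 0.49·0.0839176 = 0.0411196.
Normalizing constant: 0.49·0.0839176 + 0.51·0.00104747 = 0.0416538.
P(1 | observation) = 0.0411196 / 0.0416538 = 0.987175.

0.987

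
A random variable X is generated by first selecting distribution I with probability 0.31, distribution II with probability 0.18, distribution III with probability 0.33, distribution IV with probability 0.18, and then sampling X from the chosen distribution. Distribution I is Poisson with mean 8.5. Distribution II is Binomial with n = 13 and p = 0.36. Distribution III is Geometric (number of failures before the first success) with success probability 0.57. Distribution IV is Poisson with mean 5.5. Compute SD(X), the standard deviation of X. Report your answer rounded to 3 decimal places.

3.785

Per component, I: μ=8.5, E[X²]=80.75; II: μ=4.68, E[X²]=24.8976; III: μ=0.754386, E[X²]=1.89258; IV: μ=5.5, E[X²]=35.75.
E[X] = 0.31·8.5 + 0.18·4.68 + 0.33·0.754386 + 0.18·5.5 = 4.71635.
E[X²] = 0.31·80.75 + 0.18·24.8976 + 0.33·1.89258 + 0.18·35.75 = 36.5736.
Var(X) = E[X²] − (E[X])² = 36.5736 − 22.2439 = 14.3297.
SD(X) = √14.3297 = 3.78546.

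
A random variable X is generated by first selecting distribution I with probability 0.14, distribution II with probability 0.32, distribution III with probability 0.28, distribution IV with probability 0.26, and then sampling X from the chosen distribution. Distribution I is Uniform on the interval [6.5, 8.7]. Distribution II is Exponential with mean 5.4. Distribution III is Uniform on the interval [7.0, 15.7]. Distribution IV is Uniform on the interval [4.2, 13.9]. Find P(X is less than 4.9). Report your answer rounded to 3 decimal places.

0.210

Conditional on each component, P(X < 4.9): I: 0; II: 0.596431; III: 0; IV: 0.0721649.
By total probability, P(X < 4.9) = 0.14·0 + 0.32·0.596431 + 0.28·0 + 0.26·0.0721649 = 0.209621.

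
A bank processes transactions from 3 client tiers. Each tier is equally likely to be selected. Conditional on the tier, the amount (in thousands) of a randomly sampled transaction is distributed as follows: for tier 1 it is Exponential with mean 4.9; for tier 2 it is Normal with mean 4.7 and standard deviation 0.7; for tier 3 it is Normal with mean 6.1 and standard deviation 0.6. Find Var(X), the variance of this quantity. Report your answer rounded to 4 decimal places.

8.6689

Per component, 1: μ=4.9, E[X²]=48.02; 2: μ=4.7, E[X²]=22.58; 3: μ=6.1, E[X²]=37.57.
E[X] = 0.333333·4.9 + 0.333333·4.7 + 0.333333·6.1 = 5.23333.
E[X²] = 0.333333·48.02 + 0.333333·22.58 + 0.333333·37.57 = 36.0567.
Var(X) = E[X²] − (E[X])² = 36.0567 − 27.3878 = 8.66889.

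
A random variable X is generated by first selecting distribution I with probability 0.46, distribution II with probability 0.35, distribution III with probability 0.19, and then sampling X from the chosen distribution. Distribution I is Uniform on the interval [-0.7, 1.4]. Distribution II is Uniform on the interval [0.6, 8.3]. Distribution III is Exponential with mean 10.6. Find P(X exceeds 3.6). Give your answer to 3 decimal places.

0.349

Conditional on each component, P(X > 3.6): I: 0; II: 0.61039; III: 0.712039.
By total probability, P(X > 3.6) = 0.46·0 + 0.35·0.61039 + 0.19·0.712039 = 0.348924.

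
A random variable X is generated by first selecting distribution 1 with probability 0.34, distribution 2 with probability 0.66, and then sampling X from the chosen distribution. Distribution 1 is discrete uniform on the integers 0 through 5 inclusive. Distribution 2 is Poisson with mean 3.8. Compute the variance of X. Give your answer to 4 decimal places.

Per component, 1: μ=2.5, E[X²]=9.16667; 2: μ=3.8, E[X²]=18.24.
E[X] = 0.34·2.5 + 0.66·3.8 = 3.358.
E[X²] = 0.34·9.16667 + 0.66·18.24 = 15.1551.
Var(X) = E[X²] − (E[X])² = 15.1551 − 11.2762 = 3.8789.

3.8789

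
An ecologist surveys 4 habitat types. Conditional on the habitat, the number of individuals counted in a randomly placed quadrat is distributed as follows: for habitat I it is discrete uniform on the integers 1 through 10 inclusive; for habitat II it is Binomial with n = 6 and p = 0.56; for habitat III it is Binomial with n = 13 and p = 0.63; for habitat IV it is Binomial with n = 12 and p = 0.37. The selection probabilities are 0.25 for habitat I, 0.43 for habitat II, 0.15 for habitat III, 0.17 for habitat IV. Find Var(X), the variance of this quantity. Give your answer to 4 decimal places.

6.3883

Per component, I: μ=5.5, E[X²]=38.5; II: μ=3.36, E[X²]=12.768; III: μ=8.19, E[X²]=70.1064; IV: μ=4.44, E[X²]=22.5108.
E[X] = 0.25·5.5 + 0.43·3.36 + 0.15·8.19 + 0.17·4.44 = 4.8031.
E[X²] = 0.25·38.5 + 0.43·12.768 + 0.15·70.1064 + 0.17·22.5108 = 29.458.
Var(X) = E[X²] − (E[X])² = 29.458 − 23.0698 = 6.38827.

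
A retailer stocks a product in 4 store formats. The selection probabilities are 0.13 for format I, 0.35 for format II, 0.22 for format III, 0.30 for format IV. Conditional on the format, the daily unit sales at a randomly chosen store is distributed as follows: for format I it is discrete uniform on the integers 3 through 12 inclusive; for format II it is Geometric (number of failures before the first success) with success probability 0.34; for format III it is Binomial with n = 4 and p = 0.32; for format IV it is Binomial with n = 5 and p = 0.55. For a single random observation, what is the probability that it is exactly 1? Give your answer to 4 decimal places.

0.2009

Conditional on each format, P(X = 1): I: 0; II: 0.2244; III: 0.402473; IV: 0.112767.
By total probability, P(X = 1) = 0.13·0 + 0.35·0.2244 + 0.22·0.402473 + 0.3·0.112767 = 0.200914.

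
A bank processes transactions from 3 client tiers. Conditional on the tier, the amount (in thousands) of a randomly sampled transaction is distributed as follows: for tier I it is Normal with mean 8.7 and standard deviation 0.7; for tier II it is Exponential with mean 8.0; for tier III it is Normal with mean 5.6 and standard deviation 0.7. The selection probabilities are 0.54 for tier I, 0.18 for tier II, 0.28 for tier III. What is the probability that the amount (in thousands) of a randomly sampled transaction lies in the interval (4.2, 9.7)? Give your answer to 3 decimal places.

Conditional on each tier, P(4.2 < X < 9.7): I: 0.923436; II: 0.294103; III: 0.97725.
By total probability, P(4.2 < X < 9.7) = 0.54·0.923436 + 0.18·0.294103 + 0.28·0.97725 = 0.825224.

0.825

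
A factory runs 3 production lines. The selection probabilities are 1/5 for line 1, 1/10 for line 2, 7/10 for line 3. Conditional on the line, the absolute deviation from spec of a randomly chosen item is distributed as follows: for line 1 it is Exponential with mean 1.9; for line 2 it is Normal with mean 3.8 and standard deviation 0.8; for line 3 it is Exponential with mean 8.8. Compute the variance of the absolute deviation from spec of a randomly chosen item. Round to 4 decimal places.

Per component, 1: μ=1.9, E[X²]=7.22; 2: μ=3.8, E[X²]=15.08; 3: μ=8.8, E[X²]=154.88.
E[X] = 0.2·1.9 + 0.1·3.8 + 0.7·8.8 = 6.92.
E[X²] = 0.2·7.22 + 0.1·15.08 + 0.7·154.88 = 111.368.
Var(X) = E[X²] − (E[X])² = 111.368 − 47.8864 = 63.4816.

63.4816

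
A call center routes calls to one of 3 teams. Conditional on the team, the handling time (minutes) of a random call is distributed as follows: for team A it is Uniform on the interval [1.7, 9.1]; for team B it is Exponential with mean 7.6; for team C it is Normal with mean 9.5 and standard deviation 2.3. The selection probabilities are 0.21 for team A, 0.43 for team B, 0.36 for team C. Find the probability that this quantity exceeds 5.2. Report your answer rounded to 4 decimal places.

Conditional on each team, P(X > 5.2): A: 0.527027; B: 0.504488; C: 0.969228.
By total probability, P(X > 5.2) = 0.21·0.527027 + 0.43·0.504488 + 0.36·0.969228 = 0.676528.

0.6765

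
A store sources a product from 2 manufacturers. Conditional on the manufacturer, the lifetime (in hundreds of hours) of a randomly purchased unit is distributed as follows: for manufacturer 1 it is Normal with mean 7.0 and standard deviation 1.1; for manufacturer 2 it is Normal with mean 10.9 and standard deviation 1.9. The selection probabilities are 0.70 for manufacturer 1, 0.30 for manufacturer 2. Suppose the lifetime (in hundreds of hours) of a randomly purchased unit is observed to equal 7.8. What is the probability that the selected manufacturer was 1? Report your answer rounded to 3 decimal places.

Likelihoods f(7.8 | ·): 1: 0.278396; 2: 0.0554753.
Posterior ∝ prior × likelihood. Numerator for 1: 0.7·0.278396 = 0.194877.
Normalizing constant: 0.7·0.278396 + 0.3·0.0554753 = 0.21152.
P(1 | observation) = 0.194877 / 0.21152 = 0.921319.

0.921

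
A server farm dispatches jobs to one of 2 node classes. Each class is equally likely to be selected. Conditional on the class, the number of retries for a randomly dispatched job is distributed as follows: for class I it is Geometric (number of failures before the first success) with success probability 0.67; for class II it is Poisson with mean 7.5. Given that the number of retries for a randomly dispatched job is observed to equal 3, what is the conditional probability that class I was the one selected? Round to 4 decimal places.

Likelihoods P(X=3 | ·): I: 0.0240778; II: 0.0388887.
Posterior ∝ prior × likelihood. Numerator for I: 0.5·0.0240778 = 0.0120389.
Normalizing constant: 0.5·0.0240778 + 0.5·0.0388887 = 0.0314833.
P(I | observation) = 0.0120389 / 0.0314833 = 0.38239.

0.3824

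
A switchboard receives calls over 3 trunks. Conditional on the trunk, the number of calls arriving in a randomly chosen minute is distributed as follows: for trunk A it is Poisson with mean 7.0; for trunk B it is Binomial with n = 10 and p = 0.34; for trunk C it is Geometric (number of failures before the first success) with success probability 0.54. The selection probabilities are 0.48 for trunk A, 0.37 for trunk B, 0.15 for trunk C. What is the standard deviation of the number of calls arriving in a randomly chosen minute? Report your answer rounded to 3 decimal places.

3.132

Per component, A: μ=7, E[X²]=56; B: μ=3.4, E[X²]=13.804; C: μ=0.851852, E[X²]=2.30316.
E[X] = 0.48·7 + 0.37·3.4 + 0.15·0.851852 = 4.74578.
E[X²] = 0.48·56 + 0.37·13.804 + 0.15·2.30316 = 32.333.
Var(X) = E[X²] − (E[X])² = 32.333 − 22.5224 = 9.81055.
SD(X) = √9.81055 = 3.13218.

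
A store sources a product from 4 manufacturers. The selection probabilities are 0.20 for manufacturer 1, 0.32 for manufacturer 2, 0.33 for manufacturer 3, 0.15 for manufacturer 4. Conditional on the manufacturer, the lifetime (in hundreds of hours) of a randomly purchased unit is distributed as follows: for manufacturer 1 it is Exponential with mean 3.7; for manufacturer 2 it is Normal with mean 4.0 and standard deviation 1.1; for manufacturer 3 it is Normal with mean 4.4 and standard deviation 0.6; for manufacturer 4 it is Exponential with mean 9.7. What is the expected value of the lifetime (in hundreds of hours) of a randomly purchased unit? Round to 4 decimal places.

Component means — 1: 3.7; 2: 4; 3: 4.4; 4: 9.7.
E[X] = 0.2·3.7 + 0.32·4 + 0.33·4.4 + 0.15·9.7 = 4.927.

4.9270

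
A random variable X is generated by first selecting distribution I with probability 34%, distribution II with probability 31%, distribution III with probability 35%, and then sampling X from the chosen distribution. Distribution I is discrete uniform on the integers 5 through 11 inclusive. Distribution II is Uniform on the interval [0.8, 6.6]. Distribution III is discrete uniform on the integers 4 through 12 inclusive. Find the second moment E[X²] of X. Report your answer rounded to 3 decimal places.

52.966

For each component E[X²] = Var + (mean)², giving I: 68; II: 16.4933; III: 70.6667.
Overall E[X²] = 0.34·68 + 0.31·16.4933 + 0.35·70.6667 = 52.9663.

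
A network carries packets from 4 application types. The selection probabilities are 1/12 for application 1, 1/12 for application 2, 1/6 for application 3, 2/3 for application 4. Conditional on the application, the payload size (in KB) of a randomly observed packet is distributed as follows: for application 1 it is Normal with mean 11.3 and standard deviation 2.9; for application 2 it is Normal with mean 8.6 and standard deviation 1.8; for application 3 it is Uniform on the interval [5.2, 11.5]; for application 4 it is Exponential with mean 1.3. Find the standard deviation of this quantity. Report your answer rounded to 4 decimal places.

Per component, 1: μ=11.3, E[X²]=136.1; 2: μ=8.6, E[X²]=77.2; 3: μ=8.35, E[X²]=73.03; 4: μ=1.3, E[X²]=3.38.
E[X] = 0.0833333·11.3 + 0.0833333·8.6 + 0.166667·8.35 + 0.666667·1.3 = 3.91667.
E[X²] = 0.0833333·136.1 + 0.0833333·77.2 + 0.166667·73.03 + 0.666667·3.38 = 32.2.
Var(X) = E[X²] − (E[X])² = 32.2 − 15.3403 = 16.8597.
SD(X) = √16.8597 = 4.10606.

4.1061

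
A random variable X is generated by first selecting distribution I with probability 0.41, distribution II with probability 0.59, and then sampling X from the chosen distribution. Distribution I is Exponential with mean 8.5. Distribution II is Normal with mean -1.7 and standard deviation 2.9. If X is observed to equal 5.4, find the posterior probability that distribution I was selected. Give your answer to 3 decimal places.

Likelihoods f(5.4 | ·): I: 0.062327; II: 0.00686941.
Posterior ∝ prior × likelihood. Numerator for I: 0.41·0.062327 = 0.0255541.
Normalizing constant: 0.41·0.062327 + 0.59·0.00686941 = 0.029607.
P(I | observation) = 0.0255541 / 0.029607 = 0.863108.

0.863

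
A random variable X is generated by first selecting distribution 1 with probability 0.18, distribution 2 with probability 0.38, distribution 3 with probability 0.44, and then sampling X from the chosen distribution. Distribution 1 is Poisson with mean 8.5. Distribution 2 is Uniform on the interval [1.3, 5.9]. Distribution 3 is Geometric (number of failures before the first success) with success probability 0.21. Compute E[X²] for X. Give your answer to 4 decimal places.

34.2388

For each component E[X²] = Var + (mean)², giving 1: 80.75; 2: 14.7233; 3: 32.0658.
Overall E[X²] = 0.18·80.75 + 0.38·14.7233 + 0.44·32.0658 = 34.2388.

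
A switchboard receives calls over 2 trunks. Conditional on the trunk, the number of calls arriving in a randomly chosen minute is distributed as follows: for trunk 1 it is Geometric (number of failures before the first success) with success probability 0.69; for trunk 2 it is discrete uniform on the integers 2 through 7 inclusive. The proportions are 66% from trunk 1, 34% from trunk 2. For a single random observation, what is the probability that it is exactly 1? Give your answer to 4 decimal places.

0.1412

Conditional on each trunk, P(X = 1): 1: 0.2139; 2: 0.
By total probability, P(X = 1) = 0.66·0.2139 + 0.34·0 = 0.141174.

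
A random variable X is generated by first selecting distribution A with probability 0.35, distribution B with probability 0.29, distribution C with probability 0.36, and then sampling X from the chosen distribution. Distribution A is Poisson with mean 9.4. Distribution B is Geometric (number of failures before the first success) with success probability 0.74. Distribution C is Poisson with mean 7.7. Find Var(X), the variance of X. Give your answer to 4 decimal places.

Per component, A: μ=9.4, E[X²]=97.76; B: μ=0.351351, E[X²]=0.598247; C: μ=7.7, E[X²]=66.99.
E[X] = 0.35·9.4 + 0.29·0.351351 + 0.36·7.7 = 6.16389.
E[X²] = 0.35·97.76 + 0.29·0.598247 + 0.36·66.99 = 58.5059.
Var(X) = E[X²] − (E[X])² = 58.5059 − 37.9936 = 20.5123.

20.5123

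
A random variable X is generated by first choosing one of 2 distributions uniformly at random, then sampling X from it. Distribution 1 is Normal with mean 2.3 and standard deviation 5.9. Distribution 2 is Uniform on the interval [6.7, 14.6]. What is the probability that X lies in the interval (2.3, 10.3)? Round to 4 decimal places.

Conditional on each component, P(2.3 < X < 10.3): 1: 0.41244; 2: 0.455696.
By total probability, P(2.3 < X < 10.3) = 0.5·0.41244 + 0.5·0.455696 = 0.434068.

0.4341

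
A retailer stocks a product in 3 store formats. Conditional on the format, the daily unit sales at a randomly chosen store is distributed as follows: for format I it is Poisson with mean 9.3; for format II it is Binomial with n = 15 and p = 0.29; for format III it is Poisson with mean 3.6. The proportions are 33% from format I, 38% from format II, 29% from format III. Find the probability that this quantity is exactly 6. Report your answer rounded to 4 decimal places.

0.1029

Conditional on each format, P(X = 6): I: 0.0821536; II: 0.136495; III: 0.0826081.
By total probability, P(X = 6) = 0.33·0.0821536 + 0.38·0.136495 + 0.29·0.0826081 = 0.102935.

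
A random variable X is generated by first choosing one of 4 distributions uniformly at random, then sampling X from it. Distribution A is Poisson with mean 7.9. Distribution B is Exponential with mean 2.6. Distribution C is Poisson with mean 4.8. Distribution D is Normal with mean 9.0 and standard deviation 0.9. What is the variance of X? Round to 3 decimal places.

Per component, A: μ=7.9, E[X²]=70.31; B: μ=2.6, E[X²]=13.52; C: μ=4.8, E[X²]=27.84; D: μ=9, E[X²]=81.81.
E[X] = 0.25·7.9 + 0.25·2.6 + 0.25·4.8 + 0.25·9 = 6.075.
E[X²] = 0.25·70.31 + 0.25·13.52 + 0.25·27.84 + 0.25·81.81 = 48.37.
Var(X) = E[X²] − (E[X])² = 48.37 − 36.9056 = 11.4644.

11.464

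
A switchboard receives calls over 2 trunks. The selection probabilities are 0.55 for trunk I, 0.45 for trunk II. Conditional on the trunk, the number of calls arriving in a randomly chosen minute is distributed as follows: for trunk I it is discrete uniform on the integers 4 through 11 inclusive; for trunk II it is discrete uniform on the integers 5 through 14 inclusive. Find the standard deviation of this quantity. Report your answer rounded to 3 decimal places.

2.755

Per component, I: μ=7.5, E[X²]=61.5; II: μ=9.5, E[X²]=98.5.
E[X] = 0.55·7.5 + 0.45·9.5 = 8.4.
E[X²] = 0.55·61.5 + 0.45·98.5 = 78.15.
Var(X) = E[X²] − (E[X])² = 78.15 − 70.56 = 7.59.
SD(X) = √7.59 = 2.755.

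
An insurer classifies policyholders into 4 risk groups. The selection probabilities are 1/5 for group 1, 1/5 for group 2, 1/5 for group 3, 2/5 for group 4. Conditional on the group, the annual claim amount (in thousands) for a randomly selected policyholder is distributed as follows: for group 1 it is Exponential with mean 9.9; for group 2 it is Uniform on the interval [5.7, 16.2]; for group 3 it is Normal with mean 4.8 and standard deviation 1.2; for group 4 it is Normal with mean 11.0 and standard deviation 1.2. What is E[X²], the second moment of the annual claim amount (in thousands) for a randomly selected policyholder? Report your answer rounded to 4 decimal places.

118.8940

For each component E[X²] = Var + (mean)², giving 1: 196.02; 2: 129.09; 3: 24.48; 4: 122.44.
Overall E[X²] = 0.2·196.02 + 0.2·129.09 + 0.2·24.48 + 0.4·122.44 = 118.894.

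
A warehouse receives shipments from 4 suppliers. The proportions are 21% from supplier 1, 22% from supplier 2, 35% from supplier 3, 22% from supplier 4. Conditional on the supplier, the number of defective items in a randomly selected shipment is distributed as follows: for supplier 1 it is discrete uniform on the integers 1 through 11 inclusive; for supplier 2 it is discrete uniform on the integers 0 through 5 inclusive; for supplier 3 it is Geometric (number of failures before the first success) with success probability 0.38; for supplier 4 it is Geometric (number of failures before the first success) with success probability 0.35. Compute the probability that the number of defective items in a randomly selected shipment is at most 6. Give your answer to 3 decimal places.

0.881

Conditional on each supplier, P(X ≤ 6): 1: 0.545455; 2: 1; 3: 0.964784; 4: 0.950978.
By total probability, P(X ≤ 6) = 0.21·0.545455 + 0.22·1 + 0.35·0.964784 + 0.22·0.950978 = 0.881435.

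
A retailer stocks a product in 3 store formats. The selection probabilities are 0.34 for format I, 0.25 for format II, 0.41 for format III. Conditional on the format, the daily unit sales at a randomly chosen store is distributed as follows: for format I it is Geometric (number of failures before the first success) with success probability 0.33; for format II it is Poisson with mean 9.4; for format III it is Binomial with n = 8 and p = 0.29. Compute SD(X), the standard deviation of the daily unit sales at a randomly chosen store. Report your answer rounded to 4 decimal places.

Per component, I: μ=2.0303, E[X²]=10.2746; II: μ=9.4, E[X²]=97.76; III: μ=2.32, E[X²]=7.0296.
E[X] = 0.34·2.0303 + 0.25·9.4 + 0.41·2.32 = 3.9915.
E[X²] = 0.34·10.2746 + 0.25·97.76 + 0.41·7.0296 = 30.8155.
Var(X) = E[X²] − (E[X])² = 30.8155 − 15.9321 = 14.8834.
SD(X) = √14.8834 = 3.8579.

3.8579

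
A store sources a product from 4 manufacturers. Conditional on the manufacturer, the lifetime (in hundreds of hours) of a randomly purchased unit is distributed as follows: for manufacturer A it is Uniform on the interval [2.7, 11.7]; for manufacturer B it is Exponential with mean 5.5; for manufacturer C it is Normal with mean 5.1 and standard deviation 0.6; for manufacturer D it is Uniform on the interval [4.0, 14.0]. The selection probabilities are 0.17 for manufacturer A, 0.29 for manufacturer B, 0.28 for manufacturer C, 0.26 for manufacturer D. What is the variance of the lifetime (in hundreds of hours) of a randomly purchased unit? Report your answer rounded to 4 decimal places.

14.7270

Per component, A: μ=7.2, E[X²]=58.59; B: μ=5.5, E[X²]=60.5; C: μ=5.1, E[X²]=26.37; D: μ=9, E[X²]=89.3333.
E[X] = 0.17·7.2 + 0.29·5.5 + 0.28·5.1 + 0.26·9 = 6.587.
E[X²] = 0.17·58.59 + 0.29·60.5 + 0.28·26.37 + 0.26·89.3333 = 58.1156.
Var(X) = E[X²] − (E[X])² = 58.1156 − 43.3886 = 14.727.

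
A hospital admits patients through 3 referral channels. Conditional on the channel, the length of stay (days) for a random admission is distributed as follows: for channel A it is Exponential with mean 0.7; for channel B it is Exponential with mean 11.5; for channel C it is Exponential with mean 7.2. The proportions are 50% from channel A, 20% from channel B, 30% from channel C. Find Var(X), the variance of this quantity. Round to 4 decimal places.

61.3579

Per component, A: μ=0.7, E[X²]=0.98; B: μ=11.5, E[X²]=264.5; C: μ=7.2, E[X²]=103.68.
E[X] = 0.5·0.7 + 0.2·11.5 + 0.3·7.2 = 4.81.
E[X²] = 0.5·0.98 + 0.2·264.5 + 0.3·103.68 = 84.494.
Var(X) = E[X²] − (E[X])² = 84.494 − 23.1361 = 61.3579.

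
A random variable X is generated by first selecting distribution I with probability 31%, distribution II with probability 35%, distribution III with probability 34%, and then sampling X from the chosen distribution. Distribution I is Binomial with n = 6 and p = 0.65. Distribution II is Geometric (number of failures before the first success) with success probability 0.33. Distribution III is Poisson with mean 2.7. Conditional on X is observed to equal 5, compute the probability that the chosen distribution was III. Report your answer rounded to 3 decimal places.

0.231

Likelihoods P(X=5 | ·): I: 0.243661; II: 0.0445541; III: 0.0803605.
Posterior ∝ prior × likelihood. Numerator for III: 0.34·0.0803605 = 0.0273226.
Normalizing constant: 0.31·0.243661 + 0.35·0.0445541 + 0.34·0.0803605 = 0.118451.
P(III | observation) = 0.0273226 / 0.118451 = 0.230665.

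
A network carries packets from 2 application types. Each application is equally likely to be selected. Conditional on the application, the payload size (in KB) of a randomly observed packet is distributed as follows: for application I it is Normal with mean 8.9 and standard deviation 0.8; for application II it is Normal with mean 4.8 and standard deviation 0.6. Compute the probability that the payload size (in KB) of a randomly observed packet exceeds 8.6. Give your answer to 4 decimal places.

0.3231

Conditional on each application, P(X > 8.6): I: 0.64617; II: 1.1996e-10.
By total probability, P(X > 8.6) = 0.5·0.64617 + 0.5·1.1996e-10 = 0.323085.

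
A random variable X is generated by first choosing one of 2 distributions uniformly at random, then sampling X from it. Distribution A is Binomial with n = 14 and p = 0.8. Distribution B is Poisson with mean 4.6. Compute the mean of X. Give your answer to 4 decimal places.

7.9000

Component means — A: 11.2; B: 4.6.
E[X] = 0.5·11.2 + 0.5·4.6 = 7.9.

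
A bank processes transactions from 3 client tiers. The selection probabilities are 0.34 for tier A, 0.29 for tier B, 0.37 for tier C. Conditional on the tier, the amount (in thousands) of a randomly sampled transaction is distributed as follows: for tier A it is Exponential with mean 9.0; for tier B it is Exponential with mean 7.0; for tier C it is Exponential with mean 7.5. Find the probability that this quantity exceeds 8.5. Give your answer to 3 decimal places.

Conditional on each tier, P(X > 8.5): A: 0.388896; B: 0.296922; C: 0.321958.
By total probability, P(X > 8.5) = 0.34·0.388896 + 0.29·0.296922 + 0.37·0.321958 = 0.337456.

0.337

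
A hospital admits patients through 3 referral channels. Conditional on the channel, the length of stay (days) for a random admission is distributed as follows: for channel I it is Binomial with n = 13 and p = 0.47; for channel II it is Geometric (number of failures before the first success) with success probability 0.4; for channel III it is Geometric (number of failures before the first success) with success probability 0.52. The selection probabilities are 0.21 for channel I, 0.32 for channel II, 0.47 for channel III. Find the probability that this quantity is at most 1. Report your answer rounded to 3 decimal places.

0.567

Conditional on each channel, P(X ≤ 1): I: 0.00326196; II: 0.64; III: 0.7696.
By total probability, P(X ≤ 1) = 0.21·0.00326196 + 0.32·0.64 + 0.47·0.7696 = 0.567197.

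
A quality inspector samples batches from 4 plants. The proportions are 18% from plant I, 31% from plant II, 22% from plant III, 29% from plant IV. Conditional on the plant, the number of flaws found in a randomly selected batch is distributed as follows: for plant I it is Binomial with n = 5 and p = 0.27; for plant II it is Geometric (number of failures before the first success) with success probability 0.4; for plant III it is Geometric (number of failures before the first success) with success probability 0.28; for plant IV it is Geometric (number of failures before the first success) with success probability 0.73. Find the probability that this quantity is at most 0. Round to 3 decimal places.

0.435

Conditional on each plant, P(X ≤ 0): I: 0.207307; II: 0.4; III: 0.28; IV: 0.73.
By total probability, P(X ≤ 0) = 0.18·0.207307 + 0.31·0.4 + 0.22·0.28 + 0.29·0.73 = 0.434615.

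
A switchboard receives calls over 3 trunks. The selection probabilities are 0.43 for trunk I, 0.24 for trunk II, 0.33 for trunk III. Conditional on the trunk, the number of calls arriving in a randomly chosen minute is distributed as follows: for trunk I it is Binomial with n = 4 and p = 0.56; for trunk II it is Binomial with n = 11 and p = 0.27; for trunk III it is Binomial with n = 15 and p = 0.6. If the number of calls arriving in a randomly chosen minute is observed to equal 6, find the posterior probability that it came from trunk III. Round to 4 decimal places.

0.6940

Likelihoods P(X=6 | ·): I: 0; II: 0.0371055; III: 0.0612141.
Posterior ∝ prior × likelihood. Numerator for III: 0.33·0.0612141 = 0.0202007.
Normalizing constant: 0.43·0 + 0.24·0.0371055 + 0.33·0.0612141 = 0.029106.
P(III | observation) = 0.0202007 / 0.029106 = 0.694038.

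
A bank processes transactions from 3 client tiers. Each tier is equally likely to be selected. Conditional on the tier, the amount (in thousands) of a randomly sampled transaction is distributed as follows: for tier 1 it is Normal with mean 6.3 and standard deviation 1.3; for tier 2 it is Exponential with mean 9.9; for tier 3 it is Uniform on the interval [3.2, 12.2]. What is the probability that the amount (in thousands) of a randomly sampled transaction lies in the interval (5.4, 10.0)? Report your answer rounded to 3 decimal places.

Conditional on each tier, P(5.4 < X < 10.0): 1: 0.753415; 2: 0.215396; 3: 0.511111.
By total probability, P(5.4 < X < 10.0) = 0.333333·0.753415 + 0.333333·0.215396 + 0.333333·0.511111 = 0.493308.

0.493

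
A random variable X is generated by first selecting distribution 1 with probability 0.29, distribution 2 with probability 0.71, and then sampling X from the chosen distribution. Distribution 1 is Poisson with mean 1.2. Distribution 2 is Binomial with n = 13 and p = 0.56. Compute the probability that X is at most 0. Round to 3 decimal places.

Conditional on each component, P(X ≤ 0): 1: 0.301194; 2: 2.31678e-05.
By total probability, P(X ≤ 0) = 0.29·0.301194 + 0.71·2.31678e-05 = 0.0873628.

0.087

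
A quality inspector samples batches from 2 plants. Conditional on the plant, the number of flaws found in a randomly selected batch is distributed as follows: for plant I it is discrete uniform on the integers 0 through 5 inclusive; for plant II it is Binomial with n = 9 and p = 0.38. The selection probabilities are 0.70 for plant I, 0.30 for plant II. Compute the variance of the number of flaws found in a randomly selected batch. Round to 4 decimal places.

2.8555

Per component, I: μ=2.5, E[X²]=9.16667; II: μ=3.42, E[X²]=13.8168.
E[X] = 0.7·2.5 + 0.3·3.42 = 2.776.
E[X²] = 0.7·9.16667 + 0.3·13.8168 = 10.5617.
Var(X) = E[X²] − (E[X])² = 10.5617 − 7.70618 = 2.85553.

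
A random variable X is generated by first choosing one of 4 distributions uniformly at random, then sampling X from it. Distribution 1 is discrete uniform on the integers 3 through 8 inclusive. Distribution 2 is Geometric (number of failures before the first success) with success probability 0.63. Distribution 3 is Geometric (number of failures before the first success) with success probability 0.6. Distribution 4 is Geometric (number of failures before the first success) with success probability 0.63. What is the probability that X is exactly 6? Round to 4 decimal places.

Conditional on each component, P(X = 6): 1: 0.166667; 2: 0.00161641; 3: 0.0024576; 4: 0.00161641.
By total probability, P(X = 6) = 0.25·0.166667 + 0.25·0.00161641 + 0.25·0.0024576 + 0.25·0.00161641 = 0.0430893.

0.0431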